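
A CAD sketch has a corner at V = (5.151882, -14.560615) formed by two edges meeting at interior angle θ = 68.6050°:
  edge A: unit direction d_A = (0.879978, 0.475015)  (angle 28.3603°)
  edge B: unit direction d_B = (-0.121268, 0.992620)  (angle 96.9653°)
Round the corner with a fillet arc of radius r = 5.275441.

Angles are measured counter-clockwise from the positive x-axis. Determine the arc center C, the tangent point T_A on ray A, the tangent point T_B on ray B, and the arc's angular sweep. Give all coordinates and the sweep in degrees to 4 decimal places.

center=(9.4506,-6.2452) T_A=(11.9566,-10.8874) T_B=(4.2141,-6.8849) sweep=111.3950

bisector direction at 62.6628° = (0.459226,0.888319)
center distance |VC| = r/sin(θ/2) = 5.275441/sin(34.3025°) = 9.360887
C = V + |VC|·bis = (9.4506,-6.2452)
T_A = V + ((C−V)·d_A)·d_A = V + 7.7328·d_A = (11.9566,-10.8874)
T_B = V + ((C−V)·d_B)·d_B = V + 7.7328·d_B = (4.2141,-6.8849)
sweep = 180° − θ = 111.3950°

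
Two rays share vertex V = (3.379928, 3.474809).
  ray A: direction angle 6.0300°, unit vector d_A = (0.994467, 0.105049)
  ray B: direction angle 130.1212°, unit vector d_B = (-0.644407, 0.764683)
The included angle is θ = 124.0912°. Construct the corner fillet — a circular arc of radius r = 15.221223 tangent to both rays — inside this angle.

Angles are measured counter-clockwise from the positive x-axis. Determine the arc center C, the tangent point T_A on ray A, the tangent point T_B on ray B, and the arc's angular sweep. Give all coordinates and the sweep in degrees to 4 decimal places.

center=(9.8140,19.4604) T_A=(11.4130,4.3234) T_B=(-1.8254,9.6517) sweep=55.9088

bisector direction at 68.0756° = (0.373383,0.927677)
center distance |VC| = r/sin(θ/2) = 15.221223/sin(62.0456°) = 17.231815
C = V + |VC|·bis = (9.8140,19.4604)
T_A = V + ((C−V)·d_A)·d_A = V + 8.0777·d_A = (11.4130,4.3234)
T_B = V + ((C−V)·d_B)·d_B = V + 8.0777·d_B = (-1.8254,9.6517)
sweep = 180° − θ = 55.9088°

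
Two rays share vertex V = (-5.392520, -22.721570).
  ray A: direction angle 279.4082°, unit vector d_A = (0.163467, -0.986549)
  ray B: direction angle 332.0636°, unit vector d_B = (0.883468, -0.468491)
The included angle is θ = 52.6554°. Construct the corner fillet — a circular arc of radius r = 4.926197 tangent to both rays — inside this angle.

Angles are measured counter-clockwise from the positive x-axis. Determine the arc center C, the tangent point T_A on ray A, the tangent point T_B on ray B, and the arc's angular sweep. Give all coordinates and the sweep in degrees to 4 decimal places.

center=(1.0948,-31.7377) T_A=(-3.7652,-32.5429) T_B=(3.4027,-27.3855) sweep=127.3446

bisector direction at 305.7359° = (0.584050,-0.811718)
center distance |VC| = r/sin(θ/2) = 4.926197/sin(26.3277°) = 11.107433
C = V + |VC|·bis = (1.0948,-31.7377)
T_A = V + ((C−V)·d_A)·d_A = V + 9.9553·d_A = (-3.7652,-32.5429)
T_B = V + ((C−V)·d_B)·d_B = V + 9.9553·d_B = (3.4027,-27.3855)
sweep = 180° − θ = 127.3446°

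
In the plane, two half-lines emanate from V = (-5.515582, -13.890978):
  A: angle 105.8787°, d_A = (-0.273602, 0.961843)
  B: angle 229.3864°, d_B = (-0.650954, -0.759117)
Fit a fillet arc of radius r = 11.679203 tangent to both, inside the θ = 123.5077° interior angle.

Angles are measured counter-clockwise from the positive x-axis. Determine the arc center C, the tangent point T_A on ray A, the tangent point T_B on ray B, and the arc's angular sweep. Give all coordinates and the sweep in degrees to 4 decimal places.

center=(-18.4658,-11.0514) T_A=(-7.2323,-7.8559) T_B=(-9.6000,-18.6540) sweep=56.4923

bisector direction at 167.6325° = (-0.976794,0.214180)
center distance |VC| = r/sin(θ/2) = 11.679203/sin(61.7538°) = 13.257923
C = V + |VC|·bis = (-18.4658,-11.0514)
T_A = V + ((C−V)·d_A)·d_A = V + 6.2745·d_A = (-7.2323,-7.8559)
T_B = V + ((C−V)·d_B)·d_B = V + 6.2745·d_B = (-9.6000,-18.6540)
sweep = 180° − θ = 56.4923°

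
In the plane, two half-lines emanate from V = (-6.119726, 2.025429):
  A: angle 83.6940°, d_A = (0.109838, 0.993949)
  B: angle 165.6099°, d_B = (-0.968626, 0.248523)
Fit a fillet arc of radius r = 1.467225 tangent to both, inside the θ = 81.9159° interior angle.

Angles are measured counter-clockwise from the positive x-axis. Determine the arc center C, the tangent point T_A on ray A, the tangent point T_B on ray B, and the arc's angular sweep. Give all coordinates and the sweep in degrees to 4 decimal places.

center=(-7.3924,3.8667) T_A=(-5.9341,3.7056) T_B=(-7.7570,2.4455) sweep=98.0841

bisector direction at 124.6520° = (-0.568590,0.822621)
center distance |VC| = r/sin(θ/2) = 1.467225/sin(40.9579°) = 2.238313
C = V + |VC|·bis = (-7.3924,3.8667)
T_A = V + ((C−V)·d_A)·d_A = V + 1.6904·d_A = (-5.9341,3.7056)
T_B = V + ((C−V)·d_B)·d_B = V + 1.6904·d_B = (-7.7570,2.4455)
sweep = 180° − θ = 98.0841°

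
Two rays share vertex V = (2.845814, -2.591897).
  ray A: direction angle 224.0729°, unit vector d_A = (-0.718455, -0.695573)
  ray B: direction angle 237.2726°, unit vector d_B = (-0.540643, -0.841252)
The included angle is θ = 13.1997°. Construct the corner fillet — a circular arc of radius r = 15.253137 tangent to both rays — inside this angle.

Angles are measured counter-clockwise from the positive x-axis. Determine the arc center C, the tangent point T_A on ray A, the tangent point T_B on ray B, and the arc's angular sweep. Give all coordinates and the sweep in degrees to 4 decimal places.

bisector direction at 230.6727° = (-0.633749,-0.773539)
center distance |VC| = r/sin(θ/2) = 15.253137/sin(6.5998°) = 132.711504
C = V + |VC|·bis = (-81.2599,-105.2494)
T_A = V + ((C−V)·d_A)·d_A = V + 131.8320·d_A = (-91.8696,-94.2907)
T_B = V + ((C−V)·d_B)·d_B = V + 131.8320·d_B = (-68.4282,-113.4959)
sweep = 180° − θ = 166.8003°

center=(-81.2599,-105.2494) T_A=(-91.8696,-94.2907) T_B=(-68.4282,-113.4959) sweep=166.8003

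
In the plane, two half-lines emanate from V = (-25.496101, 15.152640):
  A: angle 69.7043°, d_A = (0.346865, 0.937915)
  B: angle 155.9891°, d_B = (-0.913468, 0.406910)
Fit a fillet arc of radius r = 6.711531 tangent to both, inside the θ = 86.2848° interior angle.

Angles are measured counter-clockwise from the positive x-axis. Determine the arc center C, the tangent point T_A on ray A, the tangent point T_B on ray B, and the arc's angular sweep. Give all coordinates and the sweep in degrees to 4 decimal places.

bisector direction at 112.8467° = (-0.388267,0.921547)
center distance |VC| = r/sin(θ/2) = 6.711531/sin(43.1424°) = 9.814850
C = V + |VC|·bis = (-29.3069,24.1975)
T_A = V + ((C−V)·d_A)·d_A = V + 7.1615·d_A = (-23.0120,21.8695)
T_B = V + ((C−V)·d_B)·d_B = V + 7.1615·d_B = (-32.0379,18.0667)
sweep = 180° − θ = 93.7152°

center=(-29.3069,24.1975) T_A=(-23.0120,21.8695) T_B=(-32.0379,18.0667) sweep=93.7152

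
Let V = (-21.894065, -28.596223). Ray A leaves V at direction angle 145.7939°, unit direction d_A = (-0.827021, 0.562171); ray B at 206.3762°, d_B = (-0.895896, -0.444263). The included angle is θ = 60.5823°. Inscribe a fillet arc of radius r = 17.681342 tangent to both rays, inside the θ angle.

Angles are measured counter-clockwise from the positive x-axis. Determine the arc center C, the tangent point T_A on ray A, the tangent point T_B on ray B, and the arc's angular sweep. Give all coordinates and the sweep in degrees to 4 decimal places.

center=(-56.8669,-26.2028) T_A=(-46.9269,-11.5800) T_B=(-49.0117,-42.0435) sweep=119.4177

bisector direction at 176.0850° = (-0.997666,0.068276)
center distance |VC| = r/sin(θ/2) = 17.681342/sin(30.2911°) = 35.054606
C = V + |VC|·bis = (-56.8669,-26.2028)
T_A = V + ((C−V)·d_A)·d_A = V + 30.2687·d_A = (-46.9269,-11.5800)
T_B = V + ((C−V)·d_B)·d_B = V + 30.2687·d_B = (-49.0117,-42.0435)
sweep = 180° − θ = 119.4177°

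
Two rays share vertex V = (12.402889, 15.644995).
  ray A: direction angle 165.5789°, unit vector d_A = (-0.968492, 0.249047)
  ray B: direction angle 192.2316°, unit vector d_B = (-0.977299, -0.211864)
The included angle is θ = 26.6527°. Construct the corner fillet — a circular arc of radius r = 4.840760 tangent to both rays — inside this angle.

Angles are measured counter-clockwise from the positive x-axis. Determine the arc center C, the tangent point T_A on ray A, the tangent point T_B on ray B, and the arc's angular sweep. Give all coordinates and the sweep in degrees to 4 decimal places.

center=(-8.5947,16.0462) T_A=(-7.3891,20.7345) T_B=(-7.5691,11.3154) sweep=153.3473

bisector direction at 178.9053° = (-0.999817,0.019106)
center distance |VC| = r/sin(θ/2) = 4.840760/sin(13.3263°) = 21.001377
C = V + |VC|·bis = (-8.5947,16.0462)
T_A = V + ((C−V)·d_A)·d_A = V + 20.4359·d_A = (-7.3891,20.7345)
T_B = V + ((C−V)·d_B)·d_B = V + 20.4359·d_B = (-7.5691,11.3154)
sweep = 180° − θ = 153.3473°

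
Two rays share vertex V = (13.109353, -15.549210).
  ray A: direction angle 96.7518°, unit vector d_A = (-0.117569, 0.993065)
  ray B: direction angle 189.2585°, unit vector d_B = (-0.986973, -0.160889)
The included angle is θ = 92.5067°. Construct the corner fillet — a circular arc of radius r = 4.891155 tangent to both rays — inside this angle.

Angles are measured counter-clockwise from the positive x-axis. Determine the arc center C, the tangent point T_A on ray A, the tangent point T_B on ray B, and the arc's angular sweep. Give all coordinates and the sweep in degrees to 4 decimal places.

center=(7.7017,-11.4750) T_A=(12.5589,-10.9000) T_B=(8.4886,-16.3024) sweep=87.4933

bisector direction at 143.0052° = (-0.798690,0.601743)
center distance |VC| = r/sin(θ/2) = 4.891155/sin(46.2533°) = 6.770661
C = V + |VC|·bis = (7.7017,-11.4750)
T_A = V + ((C−V)·d_A)·d_A = V + 4.6817·d_A = (12.5589,-10.9000)
T_B = V + ((C−V)·d_B)·d_B = V + 4.6817·d_B = (8.4886,-16.3024)
sweep = 180° − θ = 87.4933°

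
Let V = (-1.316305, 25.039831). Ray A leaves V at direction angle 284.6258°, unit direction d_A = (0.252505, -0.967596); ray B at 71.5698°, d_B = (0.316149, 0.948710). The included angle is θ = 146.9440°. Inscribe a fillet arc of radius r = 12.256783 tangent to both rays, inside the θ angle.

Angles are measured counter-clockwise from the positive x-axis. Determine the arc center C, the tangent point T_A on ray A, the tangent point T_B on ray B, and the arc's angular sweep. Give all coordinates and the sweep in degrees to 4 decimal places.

bisector direction at 358.0978° = (0.999449,-0.033194)
center distance |VC| = r/sin(θ/2) = 12.256783/sin(73.4720°) = 12.785051
C = V + |VC|·bis = (11.4617,24.6154)
T_A = V + ((C−V)·d_A)·d_A = V + 3.6371·d_A = (-0.3979,21.5205)
T_B = V + ((C−V)·d_B)·d_B = V + 3.6371·d_B = (-0.1664,28.4904)
sweep = 180° − θ = 33.0560°

center=(11.4617,24.6154) T_A=(-0.3979,21.5205) T_B=(-0.1664,28.4904) sweep=33.0560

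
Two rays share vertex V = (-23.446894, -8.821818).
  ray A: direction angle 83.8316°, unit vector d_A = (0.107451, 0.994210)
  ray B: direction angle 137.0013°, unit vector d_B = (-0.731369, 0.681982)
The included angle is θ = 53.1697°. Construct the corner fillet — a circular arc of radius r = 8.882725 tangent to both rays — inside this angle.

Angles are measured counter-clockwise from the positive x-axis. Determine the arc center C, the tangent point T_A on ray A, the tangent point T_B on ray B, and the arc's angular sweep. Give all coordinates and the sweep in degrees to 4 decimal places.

center=(-30.3709,9.7800) T_A=(-21.5396,8.8255) T_B=(-36.4288,3.2834) sweep=126.8303

bisector direction at 110.4164° = (-0.348841,0.937182)
center distance |VC| = r/sin(θ/2) = 8.882725/sin(26.5848°) = 19.848661
C = V + |VC|·bis = (-30.3709,9.7800)
T_A = V + ((C−V)·d_A)·d_A = V + 17.7501·d_A = (-21.5396,8.8255)
T_B = V + ((C−V)·d_B)·d_B = V + 17.7501·d_B = (-36.4288,3.2834)
sweep = 180° − θ = 126.8303°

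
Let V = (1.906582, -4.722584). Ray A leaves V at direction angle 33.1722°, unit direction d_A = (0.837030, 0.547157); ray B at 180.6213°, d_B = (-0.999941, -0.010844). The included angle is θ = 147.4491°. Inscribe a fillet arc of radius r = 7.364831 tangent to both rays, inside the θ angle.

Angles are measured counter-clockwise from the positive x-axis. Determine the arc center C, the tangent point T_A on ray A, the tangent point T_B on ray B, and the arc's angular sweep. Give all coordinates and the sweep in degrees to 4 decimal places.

center=(-0.3234,2.6185) T_A=(3.7064,-3.5461) T_B=(-0.2435,-4.7459) sweep=32.5509

bisector direction at 106.8967° = (-0.290648,0.956830)
center distance |VC| = r/sin(θ/2) = 7.364831/sin(73.7245°) = 7.672295
C = V + |VC|·bis = (-0.3234,2.6185)
T_A = V + ((C−V)·d_A)·d_A = V + 2.1502·d_A = (3.7064,-3.5461)
T_B = V + ((C−V)·d_B)·d_B = V + 2.1502·d_B = (-0.2435,-4.7459)
sweep = 180° − θ = 32.5509°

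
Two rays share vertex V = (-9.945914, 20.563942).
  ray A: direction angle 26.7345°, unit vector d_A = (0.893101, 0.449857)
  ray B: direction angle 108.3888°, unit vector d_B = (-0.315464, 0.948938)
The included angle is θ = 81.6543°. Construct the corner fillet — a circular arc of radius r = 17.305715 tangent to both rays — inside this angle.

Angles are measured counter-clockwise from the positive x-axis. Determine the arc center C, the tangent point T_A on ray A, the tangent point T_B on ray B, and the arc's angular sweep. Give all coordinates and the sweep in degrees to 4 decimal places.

center=(0.1575,45.0302) T_A=(7.9426,29.5744) T_B=(-16.2645,39.5708) sweep=98.3457

bisector direction at 67.5617° = (0.381689,0.924291)
center distance |VC| = r/sin(θ/2) = 17.305715/sin(40.8272°) = 26.470273
C = V + |VC|·bis = (0.1575,45.0302)
T_A = V + ((C−V)·d_A)·d_A = V + 20.0297·d_A = (7.9426,29.5744)
T_B = V + ((C−V)·d_B)·d_B = V + 20.0297·d_B = (-16.2645,39.5708)
sweep = 180° − θ = 98.3457°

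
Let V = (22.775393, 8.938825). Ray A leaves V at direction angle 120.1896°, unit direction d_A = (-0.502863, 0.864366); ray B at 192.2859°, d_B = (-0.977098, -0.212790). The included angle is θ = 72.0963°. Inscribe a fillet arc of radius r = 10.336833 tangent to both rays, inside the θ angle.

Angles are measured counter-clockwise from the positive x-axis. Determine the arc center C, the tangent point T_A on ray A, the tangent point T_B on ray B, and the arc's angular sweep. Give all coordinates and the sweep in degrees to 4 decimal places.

center=(6.6988,16.0168) T_A=(15.6336,21.2148) T_B=(8.8983,5.9167) sweep=107.9037

bisector direction at 156.2378° = (-0.915225,0.402942)
center distance |VC| = r/sin(θ/2) = 10.336833/sin(36.0481°) = 17.565759
C = V + |VC|·bis = (6.6988,16.0168)
T_A = V + ((C−V)·d_A)·d_A = V + 14.2023·d_A = (15.6336,21.2148)
T_B = V + ((C−V)·d_B)·d_B = V + 14.2023·d_B = (8.8983,5.9167)
sweep = 180° − θ = 107.9037°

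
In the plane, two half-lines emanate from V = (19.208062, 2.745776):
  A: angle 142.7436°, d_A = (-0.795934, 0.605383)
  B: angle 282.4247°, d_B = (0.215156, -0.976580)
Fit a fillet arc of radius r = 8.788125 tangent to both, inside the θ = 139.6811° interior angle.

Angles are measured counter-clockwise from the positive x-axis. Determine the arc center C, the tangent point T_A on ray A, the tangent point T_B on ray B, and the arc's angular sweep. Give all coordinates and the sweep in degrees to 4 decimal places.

center=(11.3199,-2.2958) T_A=(16.6401,4.6989) T_B=(19.9022,-0.4050) sweep=40.3189

bisector direction at 212.5841° = (-0.842601,-0.538538)
center distance |VC| = r/sin(θ/2) = 8.788125/sin(69.8405°) = 9.361646
C = V + |VC|·bis = (11.3199,-2.2958)
T_A = V + ((C−V)·d_A)·d_A = V + 3.2263·d_A = (16.6401,4.6989)
T_B = V + ((C−V)·d_B)·d_B = V + 3.2263·d_B = (19.9022,-0.4050)
sweep = 180° − θ = 40.3189°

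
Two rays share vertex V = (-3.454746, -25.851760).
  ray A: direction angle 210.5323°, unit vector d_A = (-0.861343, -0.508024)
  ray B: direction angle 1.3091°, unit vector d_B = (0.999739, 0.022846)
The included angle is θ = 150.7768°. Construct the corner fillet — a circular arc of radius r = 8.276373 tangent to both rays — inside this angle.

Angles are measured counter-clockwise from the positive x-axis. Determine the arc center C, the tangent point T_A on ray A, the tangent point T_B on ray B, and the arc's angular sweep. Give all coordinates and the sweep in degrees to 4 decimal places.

center=(-1.1086,-34.0767) T_A=(-5.3132,-26.9479) T_B=(-1.2977,-25.8025) sweep=29.2232

bisector direction at 285.9207° = (0.274307,-0.961642)
center distance |VC| = r/sin(θ/2) = 8.276373/sin(75.3884°) = 8.552993
C = V + |VC|·bis = (-1.1086,-34.0767)
T_A = V + ((C−V)·d_A)·d_A = V + 2.1576·d_A = (-5.3132,-26.9479)
T_B = V + ((C−V)·d_B)·d_B = V + 2.1576·d_B = (-1.2977,-25.8025)
sweep = 180° − θ = 29.2232°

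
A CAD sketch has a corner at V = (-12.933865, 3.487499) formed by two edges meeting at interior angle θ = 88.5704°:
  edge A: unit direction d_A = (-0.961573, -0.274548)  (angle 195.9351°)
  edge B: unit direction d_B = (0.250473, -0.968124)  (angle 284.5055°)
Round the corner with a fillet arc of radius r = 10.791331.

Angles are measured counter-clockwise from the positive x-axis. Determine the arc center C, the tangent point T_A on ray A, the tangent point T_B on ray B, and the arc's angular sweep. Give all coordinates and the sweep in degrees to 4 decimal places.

bisector direction at 240.2203° = (-0.496666,-0.867941)
center distance |VC| = r/sin(θ/2) = 10.791331/sin(44.2852°) = 15.455258
C = V + |VC|·bis = (-20.6100,-9.9268)
T_A = V + ((C−V)·d_A)·d_A = V + 11.0640·d_A = (-23.5727,0.4499)
T_B = V + ((C−V)·d_B)·d_B = V + 11.0640·d_B = (-10.1626,-7.2238)
sweep = 180° − θ = 91.4296°

center=(-20.6100,-9.9268) T_A=(-23.5727,0.4499) T_B=(-10.1626,-7.2238) sweep=91.4296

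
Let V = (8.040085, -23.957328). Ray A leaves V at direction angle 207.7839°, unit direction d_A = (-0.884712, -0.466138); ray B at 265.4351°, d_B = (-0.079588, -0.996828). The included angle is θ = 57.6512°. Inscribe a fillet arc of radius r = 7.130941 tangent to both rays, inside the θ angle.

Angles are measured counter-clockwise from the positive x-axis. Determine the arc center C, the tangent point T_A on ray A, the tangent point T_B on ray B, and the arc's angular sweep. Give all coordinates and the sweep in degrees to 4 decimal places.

center=(-0.0995,-36.3061) T_A=(-3.4235,-29.9973) T_B=(7.0088,-36.8736) sweep=122.3488

bisector direction at 236.6095° = (-0.550342,-0.834939)
center distance |VC| = r/sin(θ/2) = 7.130941/sin(28.8256°) = 14.790029
C = V + |VC|·bis = (-0.0995,-36.3061)
T_A = V + ((C−V)·d_A)·d_A = V + 12.9574·d_A = (-3.4235,-29.9973)
T_B = V + ((C−V)·d_B)·d_B = V + 12.9574·d_B = (7.0088,-36.8736)
sweep = 180° − θ = 122.3488°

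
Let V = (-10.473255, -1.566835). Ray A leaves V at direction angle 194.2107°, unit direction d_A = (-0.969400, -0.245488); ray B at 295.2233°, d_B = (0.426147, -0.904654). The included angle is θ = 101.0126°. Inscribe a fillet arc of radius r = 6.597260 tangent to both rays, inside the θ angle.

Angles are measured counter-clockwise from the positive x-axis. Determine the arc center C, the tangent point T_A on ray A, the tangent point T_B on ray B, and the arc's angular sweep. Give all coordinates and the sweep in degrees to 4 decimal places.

center=(-14.1245,-9.2970) T_A=(-15.7440,-2.9016) T_B=(-8.1562,-6.4856) sweep=78.9874

bisector direction at 244.7170° = (-0.427090,-0.904209)
center distance |VC| = r/sin(θ/2) = 6.597260/sin(50.5063°) = 8.549056
C = V + |VC|·bis = (-14.1245,-9.2970)
T_A = V + ((C−V)·d_A)·d_A = V + 5.4371·d_A = (-15.7440,-2.9016)
T_B = V + ((C−V)·d_B)·d_B = V + 5.4371·d_B = (-8.1562,-6.4856)
sweep = 180° − θ = 78.9874°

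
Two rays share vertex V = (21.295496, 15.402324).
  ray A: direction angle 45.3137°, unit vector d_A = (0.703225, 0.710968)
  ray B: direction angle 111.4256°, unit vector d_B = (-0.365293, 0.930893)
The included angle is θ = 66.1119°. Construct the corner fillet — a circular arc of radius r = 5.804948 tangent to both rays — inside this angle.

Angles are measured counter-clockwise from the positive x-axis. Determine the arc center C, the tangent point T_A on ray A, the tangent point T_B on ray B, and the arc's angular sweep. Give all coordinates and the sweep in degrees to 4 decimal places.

center=(23.4410,25.8262) T_A=(27.5681,21.7440) T_B=(18.0372,23.7057) sweep=113.8881

bisector direction at 78.3697° = (0.201597,0.979469)
center distance |VC| = r/sin(θ/2) = 5.804948/sin(33.0560°) = 10.642342
C = V + |VC|·bis = (23.4410,25.8262)
T_A = V + ((C−V)·d_A)·d_A = V + 8.9198·d_A = (27.5681,21.7440)
T_B = V + ((C−V)·d_B)·d_B = V + 8.9198·d_B = (18.0372,23.7057)
sweep = 180° − θ = 113.8881°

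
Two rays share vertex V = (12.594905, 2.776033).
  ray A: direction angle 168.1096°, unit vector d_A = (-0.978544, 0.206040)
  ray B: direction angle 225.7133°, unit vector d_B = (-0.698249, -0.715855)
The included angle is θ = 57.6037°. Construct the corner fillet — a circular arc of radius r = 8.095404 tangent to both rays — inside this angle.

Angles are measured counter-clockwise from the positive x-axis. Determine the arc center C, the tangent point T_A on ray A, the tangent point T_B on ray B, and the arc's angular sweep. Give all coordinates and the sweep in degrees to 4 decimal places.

center=(-3.4815,-2.1119) T_A=(-1.8135,5.8098) T_B=(2.3136,-7.7645) sweep=122.3963

bisector direction at 196.9115° = (-0.956755,-0.290893)
center distance |VC| = r/sin(θ/2) = 8.095404/sin(28.8019°) = 16.803045
C = V + |VC|·bis = (-3.4815,-2.1119)
T_A = V + ((C−V)·d_A)·d_A = V + 14.7244·d_A = (-1.8135,5.8098)
T_B = V + ((C−V)·d_B)·d_B = V + 14.7244·d_B = (2.3136,-7.7645)
sweep = 180° − θ = 122.3963°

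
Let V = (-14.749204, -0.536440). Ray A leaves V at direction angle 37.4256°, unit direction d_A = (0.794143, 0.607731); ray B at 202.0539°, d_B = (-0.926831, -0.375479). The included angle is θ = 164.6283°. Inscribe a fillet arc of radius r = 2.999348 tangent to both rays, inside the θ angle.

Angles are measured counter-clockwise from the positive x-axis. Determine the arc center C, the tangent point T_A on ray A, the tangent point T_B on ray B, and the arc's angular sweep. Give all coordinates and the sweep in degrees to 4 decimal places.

bisector direction at 119.7398° = (-0.496061,0.868288)
center distance |VC| = r/sin(θ/2) = 2.999348/sin(82.3141°) = 3.026538
C = V + |VC|·bis = (-16.2506,2.0915)
T_A = V + ((C−V)·d_A)·d_A = V + 0.4048·d_A = (-14.4278,-0.2904)
T_B = V + ((C−V)·d_B)·d_B = V + 0.4048·d_B = (-15.1244,-0.6884)
sweep = 180° − θ = 15.3717°

center=(-16.2506,2.0915) T_A=(-14.4278,-0.2904) T_B=(-15.1244,-0.6884) sweep=15.3717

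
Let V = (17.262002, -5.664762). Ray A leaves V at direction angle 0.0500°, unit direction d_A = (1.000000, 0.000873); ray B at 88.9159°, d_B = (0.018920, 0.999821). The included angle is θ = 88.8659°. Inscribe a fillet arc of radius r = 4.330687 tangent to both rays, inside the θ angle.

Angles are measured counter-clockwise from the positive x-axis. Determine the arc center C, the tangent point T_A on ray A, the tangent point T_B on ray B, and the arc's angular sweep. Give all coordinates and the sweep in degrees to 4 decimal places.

center=(21.6755,-1.3302) T_A=(21.6793,-5.6609) T_B=(17.3456,-1.2483) sweep=91.1341

bisector direction at 44.4829° = (0.713459,0.700697)
center distance |VC| = r/sin(θ/2) = 4.330687/sin(44.4329°) = 6.186041
C = V + |VC|·bis = (21.6755,-1.3302)
T_A = V + ((C−V)·d_A)·d_A = V + 4.4173·d_A = (21.6793,-5.6609)
T_B = V + ((C−V)·d_B)·d_B = V + 4.4173·d_B = (17.3456,-1.2483)
sweep = 180° − θ = 91.1341°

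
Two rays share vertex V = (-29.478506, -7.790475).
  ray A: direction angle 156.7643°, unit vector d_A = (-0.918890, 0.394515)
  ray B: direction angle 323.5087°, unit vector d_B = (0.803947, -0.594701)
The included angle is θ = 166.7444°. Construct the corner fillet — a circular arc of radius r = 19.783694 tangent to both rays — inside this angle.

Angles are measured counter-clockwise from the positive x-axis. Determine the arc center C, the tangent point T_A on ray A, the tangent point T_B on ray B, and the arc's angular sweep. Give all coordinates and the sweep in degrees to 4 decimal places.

bisector direction at 240.1365° = (-0.497935,-0.867214)
center distance |VC| = r/sin(θ/2) = 19.783694/sin(83.3722°) = 19.916800
C = V + |VC|·bis = (-39.3958,-25.0626)
T_A = V + ((C−V)·d_A)·d_A = V + 2.2988·d_A = (-31.5908,-6.8836)
T_B = V + ((C−V)·d_B)·d_B = V + 2.2988·d_B = (-27.6304,-9.1576)
sweep = 180° − θ = 13.2556°

center=(-39.3958,-25.0626) T_A=(-31.5908,-6.8836) T_B=(-27.6304,-9.1576) sweep=13.2556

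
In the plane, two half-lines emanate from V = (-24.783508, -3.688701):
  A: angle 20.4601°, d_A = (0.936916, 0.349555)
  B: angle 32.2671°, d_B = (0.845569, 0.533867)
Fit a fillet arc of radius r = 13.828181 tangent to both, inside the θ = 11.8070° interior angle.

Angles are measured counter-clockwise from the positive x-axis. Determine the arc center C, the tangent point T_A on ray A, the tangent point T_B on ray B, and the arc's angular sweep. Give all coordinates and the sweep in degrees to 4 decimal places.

center=(95.6790,56.0141) T_A=(100.5127,43.0582) T_B=(88.2966,67.7067) sweep=168.1930

bisector direction at 26.3636° = (0.895994,0.444066)
center distance |VC| = r/sin(θ/2) = 13.828181/sin(5.9035°) = 134.445672
C = V + |VC|·bis = (95.6790,56.0141)
T_A = V + ((C−V)·d_A)·d_A = V + 133.7326·d_A = (100.5127,43.0582)
T_B = V + ((C−V)·d_B)·d_B = V + 133.7326·d_B = (88.2966,67.7067)
sweep = 180° − θ = 168.1930°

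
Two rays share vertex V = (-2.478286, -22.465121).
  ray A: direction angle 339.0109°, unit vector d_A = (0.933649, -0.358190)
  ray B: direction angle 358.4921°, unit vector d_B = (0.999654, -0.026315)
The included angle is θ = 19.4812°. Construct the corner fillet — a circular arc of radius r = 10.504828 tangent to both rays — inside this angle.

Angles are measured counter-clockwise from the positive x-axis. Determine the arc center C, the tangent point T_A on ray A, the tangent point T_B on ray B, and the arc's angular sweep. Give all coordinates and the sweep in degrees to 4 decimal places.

center=(58.4187,-34.5766) T_A=(54.6560,-44.3845) T_B=(58.6952,-24.0754) sweep=160.5188

bisector direction at 348.7515° = (0.980790,-0.195065)
center distance |VC| = r/sin(θ/2) = 10.504828/sin(9.7406°) = 62.089745
C = V + |VC|·bis = (58.4187,-34.5766)
T_A = V + ((C−V)·d_A)·d_A = V + 61.1946·d_A = (54.6560,-44.3845)
T_B = V + ((C−V)·d_B)·d_B = V + 61.1946·d_B = (58.6952,-24.0754)
sweep = 180° − θ = 160.5188°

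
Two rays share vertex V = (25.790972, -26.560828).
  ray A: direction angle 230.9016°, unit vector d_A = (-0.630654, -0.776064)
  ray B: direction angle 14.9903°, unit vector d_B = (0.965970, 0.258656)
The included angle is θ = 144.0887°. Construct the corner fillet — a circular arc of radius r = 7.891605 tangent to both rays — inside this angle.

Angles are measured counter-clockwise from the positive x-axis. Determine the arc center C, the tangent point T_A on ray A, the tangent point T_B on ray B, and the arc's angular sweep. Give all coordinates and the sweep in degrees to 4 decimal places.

bisector direction at 302.9459° = (0.543848,-0.839184)
center distance |VC| = r/sin(θ/2) = 7.891605/sin(72.0443°) = 8.295641
C = V + |VC|·bis = (30.3025,-33.5224)
T_A = V + ((C−V)·d_A)·d_A = V + 2.5574·d_A = (24.1781,-28.5455)
T_B = V + ((C−V)·d_B)·d_B = V + 2.5574·d_B = (28.2613,-25.8993)
sweep = 180° − θ = 35.9113°

center=(30.3025,-33.5224) T_A=(24.1781,-28.5455) T_B=(28.2613,-25.8993) sweep=35.9113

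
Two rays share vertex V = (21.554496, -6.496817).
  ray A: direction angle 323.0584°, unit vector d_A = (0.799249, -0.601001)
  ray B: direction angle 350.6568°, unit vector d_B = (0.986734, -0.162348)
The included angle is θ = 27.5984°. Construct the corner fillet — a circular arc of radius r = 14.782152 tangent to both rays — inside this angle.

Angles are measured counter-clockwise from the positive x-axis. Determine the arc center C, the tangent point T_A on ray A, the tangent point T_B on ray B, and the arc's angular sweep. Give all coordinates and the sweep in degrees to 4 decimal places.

center=(78.5420,-30.8539) T_A=(69.6579,-42.6685) T_B=(80.9418,-16.2678) sweep=152.4016

bisector direction at 336.8576° = (0.919531,-0.393018)
center distance |VC| = r/sin(θ/2) = 14.782152/sin(13.7992°) = 61.974502
C = V + |VC|·bis = (78.5420,-30.8539)
T_A = V + ((C−V)·d_A)·d_A = V + 60.1858·d_A = (69.6579,-42.6685)
T_B = V + ((C−V)·d_B)·d_B = V + 60.1858·d_B = (80.9418,-16.2678)
sweep = 180° − θ = 152.4016°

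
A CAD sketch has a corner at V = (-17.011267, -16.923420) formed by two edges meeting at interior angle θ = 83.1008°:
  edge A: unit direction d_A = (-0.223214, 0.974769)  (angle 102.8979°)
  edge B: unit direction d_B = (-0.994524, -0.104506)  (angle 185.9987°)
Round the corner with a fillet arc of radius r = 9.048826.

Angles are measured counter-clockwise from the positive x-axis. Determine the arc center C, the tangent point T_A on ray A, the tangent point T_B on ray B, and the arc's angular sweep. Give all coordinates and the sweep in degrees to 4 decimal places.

bisector direction at 144.4483° = (-0.813591,0.581437)
center distance |VC| = r/sin(θ/2) = 9.048826/sin(41.5504°) = 13.642572
C = V + |VC|·bis = (-28.1107,-8.9911)
T_A = V + ((C−V)·d_A)·d_A = V + 10.2097·d_A = (-19.2902,-6.9713)
T_B = V + ((C−V)·d_B)·d_B = V + 10.2097·d_B = (-27.1651,-17.9904)
sweep = 180° − θ = 96.8992°

center=(-28.1107,-8.9911) T_A=(-19.2902,-6.9713) T_B=(-27.1651,-17.9904) sweep=96.8992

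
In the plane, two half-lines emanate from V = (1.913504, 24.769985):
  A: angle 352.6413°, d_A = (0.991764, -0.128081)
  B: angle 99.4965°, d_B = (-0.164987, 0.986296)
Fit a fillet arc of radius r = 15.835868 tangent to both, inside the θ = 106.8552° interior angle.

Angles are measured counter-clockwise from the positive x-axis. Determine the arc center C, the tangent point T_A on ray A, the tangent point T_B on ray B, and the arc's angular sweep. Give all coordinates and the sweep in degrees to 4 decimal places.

center=(15.5939,38.9706) T_A=(13.5657,23.2652) T_B=(-0.0249,36.3579) sweep=73.1448

bisector direction at 46.0689° = (0.693793,0.720175)
center distance |VC| = r/sin(θ/2) = 15.835868/sin(53.4276°) = 19.718313
C = V + |VC|·bis = (15.5939,38.9706)
T_A = V + ((C−V)·d_A)·d_A = V + 11.7489·d_A = (13.5657,23.2652)
T_B = V + ((C−V)·d_B)·d_B = V + 11.7489·d_B = (-0.0249,36.3579)
sweep = 180° − θ = 73.1448°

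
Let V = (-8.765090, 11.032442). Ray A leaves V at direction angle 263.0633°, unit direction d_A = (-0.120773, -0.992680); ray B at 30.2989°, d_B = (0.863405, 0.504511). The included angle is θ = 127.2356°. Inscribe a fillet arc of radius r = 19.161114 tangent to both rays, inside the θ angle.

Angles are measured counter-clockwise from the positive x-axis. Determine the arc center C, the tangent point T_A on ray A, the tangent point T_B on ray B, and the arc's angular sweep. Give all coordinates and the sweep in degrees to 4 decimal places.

center=(9.1079,-0.7164) T_A=(-9.9129,1.5978) T_B=(-0.5591,15.8274) sweep=52.7644

bisector direction at 326.6811° = (0.835626,-0.549298)
center distance |VC| = r/sin(θ/2) = 19.161114/sin(63.6178°) = 21.388756
C = V + |VC|·bis = (9.1079,-0.7164)
T_A = V + ((C−V)·d_A)·d_A = V + 9.5042·d_A = (-9.9129,1.5978)
T_B = V + ((C−V)·d_B)·d_B = V + 9.5042·d_B = (-0.5591,15.8274)
sweep = 180° − θ = 52.7644°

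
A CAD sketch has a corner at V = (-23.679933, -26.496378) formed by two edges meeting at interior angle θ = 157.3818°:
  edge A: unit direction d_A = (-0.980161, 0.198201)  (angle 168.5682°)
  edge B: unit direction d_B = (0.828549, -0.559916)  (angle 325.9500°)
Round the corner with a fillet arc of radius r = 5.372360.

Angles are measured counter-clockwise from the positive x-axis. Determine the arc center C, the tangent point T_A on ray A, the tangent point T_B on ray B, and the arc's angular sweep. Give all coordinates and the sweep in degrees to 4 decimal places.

center=(-25.7978,-31.5492) T_A=(-24.7330,-26.2834) T_B=(-22.7897,-27.0979) sweep=22.6182

bisector direction at 247.2591° = (-0.386564,-0.922262)
center distance |VC| = r/sin(θ/2) = 5.372360/sin(78.6909°) = 5.478738
C = V + |VC|·bis = (-25.7978,-31.5492)
T_A = V + ((C−V)·d_A)·d_A = V + 1.0744·d_A = (-24.7330,-26.2834)
T_B = V + ((C−V)·d_B)·d_B = V + 1.0744·d_B = (-22.7897,-27.0979)
sweep = 180° − θ = 22.6182°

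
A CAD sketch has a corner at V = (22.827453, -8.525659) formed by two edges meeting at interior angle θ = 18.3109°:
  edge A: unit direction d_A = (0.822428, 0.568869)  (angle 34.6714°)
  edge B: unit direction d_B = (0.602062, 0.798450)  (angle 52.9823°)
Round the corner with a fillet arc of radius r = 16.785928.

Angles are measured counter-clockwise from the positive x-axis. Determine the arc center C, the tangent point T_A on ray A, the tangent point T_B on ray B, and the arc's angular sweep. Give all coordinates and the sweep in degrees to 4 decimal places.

bisector direction at 43.8269° = (0.721436,0.692481)
center distance |VC| = r/sin(θ/2) = 16.785928/sin(9.1555°) = 105.496502
C = V + |VC|·bis = (98.9364,64.5287)
T_A = V + ((C−V)·d_A)·d_A = V + 104.1525·d_A = (108.4854,50.7235)
T_B = V + ((C−V)·d_B)·d_B = V + 104.1525·d_B = (85.5337,74.6349)
sweep = 180° − θ = 161.6891°

center=(98.9364,64.5287) T_A=(108.4854,50.7235) T_B=(85.5337,74.6349) sweep=161.6891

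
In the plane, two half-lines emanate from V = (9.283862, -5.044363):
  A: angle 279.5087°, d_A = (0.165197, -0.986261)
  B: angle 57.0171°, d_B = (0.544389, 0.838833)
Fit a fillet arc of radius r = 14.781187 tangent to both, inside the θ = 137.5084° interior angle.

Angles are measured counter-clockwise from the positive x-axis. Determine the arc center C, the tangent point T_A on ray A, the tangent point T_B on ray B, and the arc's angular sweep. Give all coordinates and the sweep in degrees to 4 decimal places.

bisector direction at 348.2629° = (0.979091,-0.203421)
center distance |VC| = r/sin(θ/2) = 14.781187/sin(68.7542°) = 15.859057
C = V + |VC|·bis = (24.8113,-8.2704)
T_A = V + ((C−V)·d_A)·d_A = V + 5.7468·d_A = (10.2332,-10.7122)
T_B = V + ((C−V)·d_B)·d_B = V + 5.7468·d_B = (12.4124,-0.2237)
sweep = 180° − θ = 42.4916°

center=(24.8113,-8.2704) T_A=(10.2332,-10.7122) T_B=(12.4124,-0.2237) sweep=42.4916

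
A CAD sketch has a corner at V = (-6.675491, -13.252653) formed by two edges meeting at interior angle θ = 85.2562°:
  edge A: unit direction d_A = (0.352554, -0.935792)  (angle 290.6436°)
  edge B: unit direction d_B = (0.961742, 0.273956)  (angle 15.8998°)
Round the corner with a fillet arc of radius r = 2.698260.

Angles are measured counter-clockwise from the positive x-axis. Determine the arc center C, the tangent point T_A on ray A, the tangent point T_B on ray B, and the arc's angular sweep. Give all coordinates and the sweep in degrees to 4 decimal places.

bisector direction at 333.2717° = (0.893149,-0.449760)
center distance |VC| = r/sin(θ/2) = 2.698260/sin(42.6281°) = 3.984219
C = V + |VC|·bis = (-3.1170,-15.0446)
T_A = V + ((C−V)·d_A)·d_A = V + 2.9314·d_A = (-5.6420,-15.9959)
T_B = V + ((C−V)·d_B)·d_B = V + 2.9314·d_B = (-3.8562,-12.4496)
sweep = 180° − θ = 94.7438°

center=(-3.1170,-15.0446) T_A=(-5.6420,-15.9959) T_B=(-3.8562,-12.4496) sweep=94.7438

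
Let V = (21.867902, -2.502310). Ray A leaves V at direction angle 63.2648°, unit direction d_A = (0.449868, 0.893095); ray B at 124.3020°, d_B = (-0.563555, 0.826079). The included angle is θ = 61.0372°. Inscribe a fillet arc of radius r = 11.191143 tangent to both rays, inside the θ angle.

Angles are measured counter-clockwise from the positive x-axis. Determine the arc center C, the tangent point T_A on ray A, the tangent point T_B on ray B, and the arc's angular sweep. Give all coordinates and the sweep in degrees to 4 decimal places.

center=(20.4137,19.4874) T_A=(30.4085,14.4528) T_B=(11.1690,13.1805) sweep=118.9628

bisector direction at 93.7834° = (-0.065985,0.997821)
center distance |VC| = r/sin(θ/2) = 11.191143/sin(30.5186°) = 22.037702
C = V + |VC|·bis = (20.4137,19.4874)
T_A = V + ((C−V)·d_A)·d_A = V + 18.9847·d_A = (30.4085,14.4528)
T_B = V + ((C−V)·d_B)·d_B = V + 18.9847·d_B = (11.1690,13.1805)
sweep = 180° − θ = 118.9628°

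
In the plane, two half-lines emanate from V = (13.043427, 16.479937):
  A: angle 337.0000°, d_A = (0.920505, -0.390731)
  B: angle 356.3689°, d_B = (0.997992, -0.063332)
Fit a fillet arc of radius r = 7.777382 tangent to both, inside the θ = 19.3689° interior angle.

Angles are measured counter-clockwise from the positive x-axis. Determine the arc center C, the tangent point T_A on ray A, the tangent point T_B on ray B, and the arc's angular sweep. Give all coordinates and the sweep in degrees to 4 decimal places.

bisector direction at 346.6845° = (0.973116,-0.230314)
center distance |VC| = r/sin(θ/2) = 7.777382/sin(9.6845°) = 46.232887
C = V + |VC|·bis = (58.0334,5.8319)
T_A = V + ((C−V)·d_A)·d_A = V + 45.5740·d_A = (54.9945,-1.3273)
T_B = V + ((C−V)·d_B)·d_B = V + 45.5740·d_B = (58.5260,13.5936)
sweep = 180° − θ = 160.6311°

center=(58.0334,5.8319) T_A=(54.9945,-1.3273) T_B=(58.5260,13.5936) sweep=160.6311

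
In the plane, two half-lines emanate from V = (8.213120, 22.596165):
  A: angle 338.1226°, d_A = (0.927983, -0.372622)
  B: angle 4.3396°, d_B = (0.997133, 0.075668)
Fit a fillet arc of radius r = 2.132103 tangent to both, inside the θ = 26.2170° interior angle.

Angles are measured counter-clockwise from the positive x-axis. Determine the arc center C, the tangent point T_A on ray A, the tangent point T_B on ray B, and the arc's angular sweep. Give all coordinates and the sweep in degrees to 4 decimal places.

center=(17.5042,21.1630) T_A=(16.7097,19.1844) T_B=(17.3429,23.2890) sweep=153.7830

bisector direction at 351.2311° = (0.988311,-0.152449)
center distance |VC| = r/sin(θ/2) = 2.132103/sin(13.1085°) = 9.400981
C = V + |VC|·bis = (17.5042,21.1630)
T_A = V + ((C−V)·d_A)·d_A = V + 9.1560·d_A = (16.7097,19.1844)
T_B = V + ((C−V)·d_B)·d_B = V + 9.1560·d_B = (17.3429,23.2890)
sweep = 180° − θ = 153.7830°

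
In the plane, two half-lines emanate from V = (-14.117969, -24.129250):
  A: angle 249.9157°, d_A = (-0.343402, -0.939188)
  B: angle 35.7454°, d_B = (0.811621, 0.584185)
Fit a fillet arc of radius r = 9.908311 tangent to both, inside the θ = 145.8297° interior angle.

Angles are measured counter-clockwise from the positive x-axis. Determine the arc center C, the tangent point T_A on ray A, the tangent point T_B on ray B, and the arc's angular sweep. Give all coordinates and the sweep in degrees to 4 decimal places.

bisector direction at 322.8305° = (0.796852,-0.604174)
center distance |VC| = r/sin(θ/2) = 9.908311/sin(72.9149°) = 10.365760
C = V + |VC|·bis = (-5.8580,-30.3920)
T_A = V + ((C−V)·d_A)·d_A = V + 3.0454·d_A = (-15.1638,-26.9894)
T_B = V + ((C−V)·d_B)·d_B = V + 3.0454·d_B = (-11.6463,-22.3502)
sweep = 180° − θ = 34.1703°

center=(-5.8580,-30.3920) T_A=(-15.1638,-26.9894) T_B=(-11.6463,-22.3502) sweep=34.1703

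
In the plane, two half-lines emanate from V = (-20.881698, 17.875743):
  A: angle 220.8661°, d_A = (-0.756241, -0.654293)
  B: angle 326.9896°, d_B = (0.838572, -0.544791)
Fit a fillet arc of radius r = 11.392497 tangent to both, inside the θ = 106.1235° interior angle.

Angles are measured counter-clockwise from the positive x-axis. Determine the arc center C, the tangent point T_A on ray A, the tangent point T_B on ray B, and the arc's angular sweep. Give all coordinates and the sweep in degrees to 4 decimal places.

bisector direction at 273.9278° = (0.068500,-0.997651)
center distance |VC| = r/sin(θ/2) = 11.392497/sin(53.0618°) = 14.253384
C = V + |VC|·bis = (-19.9053,3.6558)
T_A = V + ((C−V)·d_A)·d_A = V + 8.5656·d_A = (-27.3594,12.2713)
T_B = V + ((C−V)·d_B)·d_B = V + 8.5656·d_B = (-13.6988,13.2093)
sweep = 180° − θ = 73.8765°

center=(-19.9053,3.6558) T_A=(-27.3594,12.2713) T_B=(-13.6988,13.2093) sweep=73.8765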